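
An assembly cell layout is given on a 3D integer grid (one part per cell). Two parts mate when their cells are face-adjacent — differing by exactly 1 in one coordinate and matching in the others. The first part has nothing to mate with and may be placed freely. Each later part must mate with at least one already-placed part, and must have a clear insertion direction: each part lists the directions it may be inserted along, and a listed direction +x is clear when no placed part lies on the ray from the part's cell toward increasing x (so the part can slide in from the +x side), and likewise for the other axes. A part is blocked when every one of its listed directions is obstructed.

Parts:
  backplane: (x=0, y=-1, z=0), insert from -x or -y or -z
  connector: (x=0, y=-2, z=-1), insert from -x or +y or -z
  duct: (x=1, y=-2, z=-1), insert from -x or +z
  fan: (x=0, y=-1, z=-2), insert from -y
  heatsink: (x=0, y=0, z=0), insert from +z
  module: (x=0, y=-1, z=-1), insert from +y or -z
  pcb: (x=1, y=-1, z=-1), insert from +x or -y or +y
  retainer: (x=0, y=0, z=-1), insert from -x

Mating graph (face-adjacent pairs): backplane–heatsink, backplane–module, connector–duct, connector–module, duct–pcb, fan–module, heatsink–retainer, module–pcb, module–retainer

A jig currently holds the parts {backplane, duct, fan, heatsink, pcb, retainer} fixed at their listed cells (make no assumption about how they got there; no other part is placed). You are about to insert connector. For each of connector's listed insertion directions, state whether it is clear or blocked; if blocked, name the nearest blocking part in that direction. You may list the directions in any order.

-x: ray from connector(0, -2, -1) has no placed part ⇒ clear
+y: nearest on ray is retainer@(0, 0, -1) ⇒ blocked
-z: ray from connector(0, -2, -1) has no placed part ⇒ clear

+y: blocked by retainer; -x: clear; -z: clear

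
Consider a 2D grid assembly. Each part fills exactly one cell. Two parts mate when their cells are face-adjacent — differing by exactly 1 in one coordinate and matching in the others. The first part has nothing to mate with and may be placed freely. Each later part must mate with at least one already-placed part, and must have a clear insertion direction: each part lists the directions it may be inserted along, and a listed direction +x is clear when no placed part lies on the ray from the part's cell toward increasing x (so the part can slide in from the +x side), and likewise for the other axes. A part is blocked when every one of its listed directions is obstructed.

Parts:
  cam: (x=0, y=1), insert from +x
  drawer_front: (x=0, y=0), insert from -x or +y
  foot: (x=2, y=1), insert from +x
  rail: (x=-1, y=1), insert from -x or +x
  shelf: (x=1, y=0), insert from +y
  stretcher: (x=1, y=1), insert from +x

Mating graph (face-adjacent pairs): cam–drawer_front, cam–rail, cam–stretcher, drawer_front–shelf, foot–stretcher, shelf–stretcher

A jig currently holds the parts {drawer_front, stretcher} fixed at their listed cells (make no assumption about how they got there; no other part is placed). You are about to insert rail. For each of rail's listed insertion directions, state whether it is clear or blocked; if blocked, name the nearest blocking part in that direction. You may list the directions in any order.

-x: ray from rail(-1, 1) has no placed part ⇒ clear
+x: nearest on ray is stretcher@(1, 1) ⇒ blocked

+x: blocked by stretcher; -x: clear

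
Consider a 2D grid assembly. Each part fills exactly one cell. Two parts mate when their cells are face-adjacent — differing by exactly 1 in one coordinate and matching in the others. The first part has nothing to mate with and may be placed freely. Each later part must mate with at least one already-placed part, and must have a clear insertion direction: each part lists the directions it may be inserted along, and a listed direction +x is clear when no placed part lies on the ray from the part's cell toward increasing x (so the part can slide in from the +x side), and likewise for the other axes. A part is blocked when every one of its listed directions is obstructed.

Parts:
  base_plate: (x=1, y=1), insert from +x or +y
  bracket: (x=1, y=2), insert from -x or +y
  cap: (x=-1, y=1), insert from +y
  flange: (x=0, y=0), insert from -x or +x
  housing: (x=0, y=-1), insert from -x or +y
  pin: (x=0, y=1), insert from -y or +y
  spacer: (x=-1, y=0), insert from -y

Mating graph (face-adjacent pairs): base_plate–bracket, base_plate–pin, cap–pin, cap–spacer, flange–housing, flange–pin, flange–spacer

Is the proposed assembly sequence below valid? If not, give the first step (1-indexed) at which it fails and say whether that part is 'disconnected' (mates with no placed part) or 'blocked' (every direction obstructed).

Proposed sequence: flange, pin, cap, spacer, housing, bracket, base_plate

Invalid at step 6 (disconnected)

1. flange@(0, 0) [-x clear] — {flange}
2. pin@(0, 1) [+y clear] — {flange, pin}
3. cap@(-1, 1) [+y clear] — {cap, flange, pin}
4. spacer@(-1, 0) [-y clear] — {cap, flange, pin, spacer}
5. housing@(0, -1) [-x clear] — {cap, flange, housing, pin, spacer}
6. bracket@(1, 2) — no placed neighbour ⇒ disconnected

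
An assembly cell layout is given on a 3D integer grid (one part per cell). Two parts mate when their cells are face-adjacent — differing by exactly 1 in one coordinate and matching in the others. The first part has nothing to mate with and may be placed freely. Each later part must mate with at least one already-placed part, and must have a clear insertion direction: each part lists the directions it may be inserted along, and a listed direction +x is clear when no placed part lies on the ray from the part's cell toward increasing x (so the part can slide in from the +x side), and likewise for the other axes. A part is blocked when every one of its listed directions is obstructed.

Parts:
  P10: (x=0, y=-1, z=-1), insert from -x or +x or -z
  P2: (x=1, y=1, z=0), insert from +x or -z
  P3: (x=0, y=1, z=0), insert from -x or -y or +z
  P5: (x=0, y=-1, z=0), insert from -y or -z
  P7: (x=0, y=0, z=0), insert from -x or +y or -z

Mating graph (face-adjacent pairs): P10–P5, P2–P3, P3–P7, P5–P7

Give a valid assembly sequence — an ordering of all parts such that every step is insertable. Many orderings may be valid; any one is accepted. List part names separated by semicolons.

1. P2@(1, 1, 0) [+x clear] — {P2}
2. P3@(0, 1, 0) [-x clear] — {P2, P3}
3. P7@(0, 0, 0) [-x clear] — {P2, P3, P7}
4. P5@(0, -1, 0) [-y clear] — {P2, P3, P5, P7}
5. P10@(0, -1, -1) [-x clear] — {P10, P2, P3, P5, P7}

P2; P3; P7; P5; P10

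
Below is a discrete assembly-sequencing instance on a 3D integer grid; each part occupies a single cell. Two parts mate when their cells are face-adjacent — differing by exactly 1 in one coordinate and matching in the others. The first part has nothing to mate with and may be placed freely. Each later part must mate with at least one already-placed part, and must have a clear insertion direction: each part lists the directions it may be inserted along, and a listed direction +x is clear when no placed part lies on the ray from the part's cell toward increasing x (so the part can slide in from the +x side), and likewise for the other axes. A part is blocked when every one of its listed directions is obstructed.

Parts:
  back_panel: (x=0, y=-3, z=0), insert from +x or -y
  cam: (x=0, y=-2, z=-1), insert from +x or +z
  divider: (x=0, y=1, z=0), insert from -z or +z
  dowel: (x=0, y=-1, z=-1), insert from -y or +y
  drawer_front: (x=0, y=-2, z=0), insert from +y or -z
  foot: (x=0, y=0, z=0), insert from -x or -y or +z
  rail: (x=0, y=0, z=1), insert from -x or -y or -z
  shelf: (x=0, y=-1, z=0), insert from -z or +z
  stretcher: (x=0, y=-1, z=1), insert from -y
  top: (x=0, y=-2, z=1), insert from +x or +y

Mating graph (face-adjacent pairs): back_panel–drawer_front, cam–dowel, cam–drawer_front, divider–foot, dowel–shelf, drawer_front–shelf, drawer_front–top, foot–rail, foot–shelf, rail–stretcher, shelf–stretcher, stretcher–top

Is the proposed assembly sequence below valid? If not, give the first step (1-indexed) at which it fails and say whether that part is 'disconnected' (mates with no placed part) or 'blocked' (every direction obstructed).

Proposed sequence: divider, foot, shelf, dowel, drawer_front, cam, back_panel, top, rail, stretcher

Invalid at step 10 (blocked)

1. divider@(0, 1, 0) [-z clear] — {divider}
2. foot@(0, 0, 0) [-x clear] — {divider, foot}
3. shelf@(0, -1, 0) [-z clear] — {divider, foot, shelf}
4. dowel@(0, -1, -1) [-y clear] — {divider, dowel, foot, shelf}
5. drawer_front@(0, -2, 0) [-z clear] — {divider, dowel, drawer_front, foot, shelf}
6. cam@(0, -2, -1) [+x clear] — {cam, divider, dowel, drawer_front, foot, shelf}
7. back_panel@(0, -3, 0) [+x clear] — {back_panel, cam, divider, dowel, drawer_front, foot, shelf}
8. top@(0, -2, 1) [+x clear] — {back_panel, cam, divider, dowel, drawer_front, foot, shelf, top}
9. rail@(0, 0, 1) [-x clear] — {back_panel, cam, divider, dowel, drawer_front, foot, rail, shelf, top}
10. stretcher@(0, -1, 1) — -y all obstructed ⇒ blocked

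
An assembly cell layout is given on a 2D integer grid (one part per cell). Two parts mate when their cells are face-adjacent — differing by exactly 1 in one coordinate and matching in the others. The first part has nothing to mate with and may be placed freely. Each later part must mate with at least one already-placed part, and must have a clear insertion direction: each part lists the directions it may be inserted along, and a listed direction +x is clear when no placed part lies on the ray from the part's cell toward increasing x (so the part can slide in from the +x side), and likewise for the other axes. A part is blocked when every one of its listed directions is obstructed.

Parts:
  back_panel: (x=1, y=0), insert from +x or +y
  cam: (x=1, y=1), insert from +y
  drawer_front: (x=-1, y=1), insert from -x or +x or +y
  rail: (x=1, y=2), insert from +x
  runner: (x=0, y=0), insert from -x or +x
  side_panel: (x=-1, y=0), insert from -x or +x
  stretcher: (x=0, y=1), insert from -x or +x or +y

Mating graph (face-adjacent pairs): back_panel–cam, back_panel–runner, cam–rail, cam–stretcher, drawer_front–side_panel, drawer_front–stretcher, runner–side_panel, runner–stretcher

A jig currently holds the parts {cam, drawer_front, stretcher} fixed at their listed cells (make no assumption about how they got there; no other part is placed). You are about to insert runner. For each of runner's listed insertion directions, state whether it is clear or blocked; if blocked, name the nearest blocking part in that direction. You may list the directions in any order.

-x: ray from runner(0, 0) has no placed part ⇒ clear
+x: ray from runner(0, 0) has no placed part ⇒ clear

+x: clear; -x: clear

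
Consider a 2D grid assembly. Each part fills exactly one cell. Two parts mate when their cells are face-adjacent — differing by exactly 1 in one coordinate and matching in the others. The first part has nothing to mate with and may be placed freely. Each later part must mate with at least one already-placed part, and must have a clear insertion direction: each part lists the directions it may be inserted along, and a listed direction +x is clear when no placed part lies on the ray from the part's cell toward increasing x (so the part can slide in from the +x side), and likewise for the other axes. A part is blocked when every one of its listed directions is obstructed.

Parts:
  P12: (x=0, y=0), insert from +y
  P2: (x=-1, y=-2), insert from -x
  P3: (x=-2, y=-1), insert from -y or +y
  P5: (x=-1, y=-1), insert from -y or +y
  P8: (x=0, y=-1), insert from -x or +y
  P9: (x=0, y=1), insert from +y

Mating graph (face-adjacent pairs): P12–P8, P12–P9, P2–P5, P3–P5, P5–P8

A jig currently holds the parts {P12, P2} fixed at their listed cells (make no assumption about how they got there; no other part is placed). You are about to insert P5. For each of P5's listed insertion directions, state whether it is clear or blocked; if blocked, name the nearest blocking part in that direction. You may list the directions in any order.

+y: clear; -y: blocked by P2

-y: nearest on ray is P2@(-1, -2) ⇒ blocked
+y: ray from P5(-1, -1) has no placed part ⇒ clear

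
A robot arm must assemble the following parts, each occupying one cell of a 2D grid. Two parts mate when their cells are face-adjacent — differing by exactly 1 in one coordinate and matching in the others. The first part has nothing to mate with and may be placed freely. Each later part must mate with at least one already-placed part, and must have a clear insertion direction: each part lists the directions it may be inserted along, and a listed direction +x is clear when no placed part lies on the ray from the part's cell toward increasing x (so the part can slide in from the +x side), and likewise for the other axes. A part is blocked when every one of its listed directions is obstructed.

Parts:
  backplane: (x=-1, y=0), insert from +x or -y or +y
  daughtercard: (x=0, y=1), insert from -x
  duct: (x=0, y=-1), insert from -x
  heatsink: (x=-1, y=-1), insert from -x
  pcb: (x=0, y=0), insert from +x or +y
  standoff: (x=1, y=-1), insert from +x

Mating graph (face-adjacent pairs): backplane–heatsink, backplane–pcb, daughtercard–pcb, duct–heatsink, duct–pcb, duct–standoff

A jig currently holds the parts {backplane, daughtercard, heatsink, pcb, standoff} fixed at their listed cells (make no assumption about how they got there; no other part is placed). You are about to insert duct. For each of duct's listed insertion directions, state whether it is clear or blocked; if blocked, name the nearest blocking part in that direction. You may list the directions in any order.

-x: nearest on ray is heatsink@(-1, -1) ⇒ blocked

-x: blocked by heatsink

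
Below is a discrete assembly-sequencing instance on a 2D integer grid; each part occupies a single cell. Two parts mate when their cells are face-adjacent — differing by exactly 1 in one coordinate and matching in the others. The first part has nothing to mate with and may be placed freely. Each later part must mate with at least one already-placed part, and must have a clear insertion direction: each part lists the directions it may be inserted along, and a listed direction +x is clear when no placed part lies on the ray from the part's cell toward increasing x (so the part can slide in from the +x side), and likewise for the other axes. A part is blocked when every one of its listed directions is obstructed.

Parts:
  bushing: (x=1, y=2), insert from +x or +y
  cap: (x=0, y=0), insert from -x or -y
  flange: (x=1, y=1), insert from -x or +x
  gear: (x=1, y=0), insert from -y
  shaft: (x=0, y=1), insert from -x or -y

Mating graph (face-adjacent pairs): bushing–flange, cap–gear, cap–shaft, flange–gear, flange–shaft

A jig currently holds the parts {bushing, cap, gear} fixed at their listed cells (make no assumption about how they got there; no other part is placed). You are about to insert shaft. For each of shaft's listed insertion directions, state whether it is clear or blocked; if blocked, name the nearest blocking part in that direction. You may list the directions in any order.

-x: clear; -y: blocked by cap

-x: ray from shaft(0, 1) has no placed part ⇒ clear
-y: nearest on ray is cap@(0, 0) ⇒ blocked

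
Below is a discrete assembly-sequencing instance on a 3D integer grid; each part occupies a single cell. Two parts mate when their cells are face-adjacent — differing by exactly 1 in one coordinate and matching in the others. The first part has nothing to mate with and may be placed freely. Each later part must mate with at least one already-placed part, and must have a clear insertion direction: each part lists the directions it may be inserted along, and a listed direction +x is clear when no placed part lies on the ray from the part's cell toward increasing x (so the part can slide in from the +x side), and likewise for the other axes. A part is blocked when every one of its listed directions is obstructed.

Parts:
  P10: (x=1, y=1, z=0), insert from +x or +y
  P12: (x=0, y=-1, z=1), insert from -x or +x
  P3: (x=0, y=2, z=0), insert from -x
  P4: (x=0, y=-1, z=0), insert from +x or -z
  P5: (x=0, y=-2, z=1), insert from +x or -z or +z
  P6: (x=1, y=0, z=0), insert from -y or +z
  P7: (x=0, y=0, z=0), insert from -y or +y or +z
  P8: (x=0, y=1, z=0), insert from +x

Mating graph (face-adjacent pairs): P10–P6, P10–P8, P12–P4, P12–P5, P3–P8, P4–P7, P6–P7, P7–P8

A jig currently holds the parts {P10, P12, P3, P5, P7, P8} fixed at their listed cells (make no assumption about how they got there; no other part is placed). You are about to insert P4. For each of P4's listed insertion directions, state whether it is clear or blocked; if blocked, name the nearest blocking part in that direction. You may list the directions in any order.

+x: ray from P4(0, -1, 0) has no placed part ⇒ clear
-z: ray from P4(0, -1, 0) has no placed part ⇒ clear

+x: clear; -z: clear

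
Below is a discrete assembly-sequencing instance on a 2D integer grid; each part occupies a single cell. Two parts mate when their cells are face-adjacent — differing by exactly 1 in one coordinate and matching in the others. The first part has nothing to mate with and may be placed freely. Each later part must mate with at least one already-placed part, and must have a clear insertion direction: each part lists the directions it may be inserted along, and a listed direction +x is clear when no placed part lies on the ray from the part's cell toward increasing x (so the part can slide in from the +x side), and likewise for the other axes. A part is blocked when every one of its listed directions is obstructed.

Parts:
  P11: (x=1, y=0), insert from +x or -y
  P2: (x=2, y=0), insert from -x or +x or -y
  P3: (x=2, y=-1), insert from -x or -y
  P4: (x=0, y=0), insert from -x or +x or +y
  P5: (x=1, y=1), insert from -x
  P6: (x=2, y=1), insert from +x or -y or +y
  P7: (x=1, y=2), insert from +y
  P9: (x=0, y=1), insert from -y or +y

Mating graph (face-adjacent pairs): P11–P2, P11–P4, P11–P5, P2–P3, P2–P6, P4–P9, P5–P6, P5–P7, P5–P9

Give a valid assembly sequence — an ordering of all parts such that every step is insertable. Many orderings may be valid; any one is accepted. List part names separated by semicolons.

P4; P11; P2; P5; P7; P9; P6; P3

1. P4@(0, 0) [-x clear] — {P4}
2. P11@(1, 0) [+x clear] — {P11, P4}
3. P2@(2, 0) [+x clear] — {P11, P2, P4}
4. P5@(1, 1) [-x clear] — {P11, P2, P4, P5}
5. P7@(1, 2) [+y clear] — {P11, P2, P4, P5, P7}
6. P9@(0, 1) [+y clear] — {P11, P2, P4, P5, P7, P9}
7. P6@(2, 1) [+x clear] — {P11, P2, P4, P5, P6, P7, P9}
8. P3@(2, -1) [-x clear] — {P11, P2, P3, P4, P5, P6, P7, P9}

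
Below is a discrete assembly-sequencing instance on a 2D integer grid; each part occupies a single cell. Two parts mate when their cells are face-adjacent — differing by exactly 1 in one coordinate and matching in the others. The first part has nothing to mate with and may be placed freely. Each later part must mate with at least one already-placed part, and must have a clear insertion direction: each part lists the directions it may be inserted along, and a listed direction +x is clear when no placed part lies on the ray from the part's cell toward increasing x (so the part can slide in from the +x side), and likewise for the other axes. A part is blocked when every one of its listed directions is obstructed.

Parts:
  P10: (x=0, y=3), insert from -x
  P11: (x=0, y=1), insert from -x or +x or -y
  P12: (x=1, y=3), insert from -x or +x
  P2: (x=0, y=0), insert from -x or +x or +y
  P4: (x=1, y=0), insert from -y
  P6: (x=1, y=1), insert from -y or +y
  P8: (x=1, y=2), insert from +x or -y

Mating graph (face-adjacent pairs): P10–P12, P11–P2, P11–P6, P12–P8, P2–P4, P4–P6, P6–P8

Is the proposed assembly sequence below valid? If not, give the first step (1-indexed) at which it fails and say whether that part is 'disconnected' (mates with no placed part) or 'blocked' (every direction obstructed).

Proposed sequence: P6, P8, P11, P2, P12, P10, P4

Valid

1. P6@(1, 1) [-y clear] — {P6}
2. P8@(1, 2) [+x clear] — {P6, P8}
3. P11@(0, 1) [-x clear] — {P11, P6, P8}
4. P2@(0, 0) [-x clear] — {P11, P2, P6, P8}
5. P12@(1, 3) [-x clear] — {P11, P12, P2, P6, P8}
6. P10@(0, 3) [-x clear] — {P10, P11, P12, P2, P6, P8}
7. P4@(1, 0) [-y clear] — {P10, P11, P12, P2, P4, P6, P8}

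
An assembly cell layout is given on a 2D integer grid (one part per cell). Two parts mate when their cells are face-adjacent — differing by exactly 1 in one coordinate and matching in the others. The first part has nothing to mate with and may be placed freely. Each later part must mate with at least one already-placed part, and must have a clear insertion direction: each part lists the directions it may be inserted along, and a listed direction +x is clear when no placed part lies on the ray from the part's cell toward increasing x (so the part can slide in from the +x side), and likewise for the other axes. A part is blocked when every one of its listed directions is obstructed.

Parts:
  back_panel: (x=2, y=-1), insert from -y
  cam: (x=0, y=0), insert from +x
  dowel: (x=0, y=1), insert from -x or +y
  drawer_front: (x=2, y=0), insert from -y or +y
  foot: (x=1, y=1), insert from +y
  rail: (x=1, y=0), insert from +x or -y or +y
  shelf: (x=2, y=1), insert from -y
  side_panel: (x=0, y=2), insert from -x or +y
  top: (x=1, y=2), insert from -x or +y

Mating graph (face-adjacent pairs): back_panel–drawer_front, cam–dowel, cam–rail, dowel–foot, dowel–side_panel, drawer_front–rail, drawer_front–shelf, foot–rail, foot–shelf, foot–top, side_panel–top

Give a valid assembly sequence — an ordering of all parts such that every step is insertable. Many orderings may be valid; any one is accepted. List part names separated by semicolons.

1. side_panel@(0, 2) [-x clear] — {side_panel}
2. dowel@(0, 1) [-x clear] — {dowel, side_panel}
3. foot@(1, 1) [+y clear] — {dowel, foot, side_panel}
4. top@(1, 2) [+y clear] — {dowel, foot, side_panel, top}
5. shelf@(2, 1) [-y clear] — {dowel, foot, shelf, side_panel, top}
6. cam@(0, 0) [+x clear] — {cam, dowel, foot, shelf, side_panel, top}
7. drawer_front@(2, 0) [-y clear] — {cam, dowel, drawer_front, foot, shelf, side_panel, top}
8. back_panel@(2, -1) [-y clear] — {back_panel, cam, dowel, drawer_front, foot, shelf, side_panel, top}
9. rail@(1, 0) [-y clear] — {back_panel, cam, dowel, drawer_front, foot, rail, shelf, side_panel, top}

side_panel; dowel; foot; top; shelf; cam; drawer_front; back_panel; rail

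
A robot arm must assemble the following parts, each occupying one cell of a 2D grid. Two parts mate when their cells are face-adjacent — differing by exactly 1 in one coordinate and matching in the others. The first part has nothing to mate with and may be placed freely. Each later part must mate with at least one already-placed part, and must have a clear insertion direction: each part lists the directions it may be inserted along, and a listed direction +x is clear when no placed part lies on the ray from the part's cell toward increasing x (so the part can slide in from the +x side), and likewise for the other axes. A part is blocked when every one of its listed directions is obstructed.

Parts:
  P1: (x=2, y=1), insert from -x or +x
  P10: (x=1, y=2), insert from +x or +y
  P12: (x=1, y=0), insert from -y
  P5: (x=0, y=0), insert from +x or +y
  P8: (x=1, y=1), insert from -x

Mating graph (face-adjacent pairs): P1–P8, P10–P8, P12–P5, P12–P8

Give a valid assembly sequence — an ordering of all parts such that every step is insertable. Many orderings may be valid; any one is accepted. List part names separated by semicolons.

P8; P10; P1; P12; P5

1. P8@(1, 1) [-x clear] — {P8}
2. P10@(1, 2) [+x clear] — {P10, P8}
3. P1@(2, 1) [+x clear] — {P1, P10, P8}
4. P12@(1, 0) [-y clear] — {P1, P10, P12, P8}
5. P5@(0, 0) [+y clear] — {P1, P10, P12, P5, P8}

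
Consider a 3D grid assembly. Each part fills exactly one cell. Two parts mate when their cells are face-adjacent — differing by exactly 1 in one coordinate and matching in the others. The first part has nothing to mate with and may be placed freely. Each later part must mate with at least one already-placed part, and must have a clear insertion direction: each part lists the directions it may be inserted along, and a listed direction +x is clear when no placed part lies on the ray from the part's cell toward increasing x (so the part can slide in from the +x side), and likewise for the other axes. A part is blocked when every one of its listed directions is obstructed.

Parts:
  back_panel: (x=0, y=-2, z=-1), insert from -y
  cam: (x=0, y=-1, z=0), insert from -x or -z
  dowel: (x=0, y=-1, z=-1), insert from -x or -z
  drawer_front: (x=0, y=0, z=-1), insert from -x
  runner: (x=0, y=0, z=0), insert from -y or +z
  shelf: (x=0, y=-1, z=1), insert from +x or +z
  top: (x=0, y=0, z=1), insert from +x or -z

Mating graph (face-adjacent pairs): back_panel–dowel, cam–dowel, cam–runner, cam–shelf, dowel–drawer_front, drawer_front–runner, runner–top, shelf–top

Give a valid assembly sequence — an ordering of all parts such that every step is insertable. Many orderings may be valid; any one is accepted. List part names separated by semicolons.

1. dowel@(0, -1, -1) [-x clear] — {dowel}
2. back_panel@(0, -2, -1) [-y clear] — {back_panel, dowel}
3. drawer_front@(0, 0, -1) [-x clear] — {back_panel, dowel, drawer_front}
4. runner@(0, 0, 0) [-y clear] — {back_panel, dowel, drawer_front, runner}
5. top@(0, 0, 1) [+x clear] — {back_panel, dowel, drawer_front, runner, top}
6. shelf@(0, -1, 1) [+x clear] — {back_panel, dowel, drawer_front, runner, shelf, top}
7. cam@(0, -1, 0) [-x clear] — {back_panel, cam, dowel, drawer_front, runner, shelf, top}

dowel; back_panel; drawer_front; runner; top; shelf; cam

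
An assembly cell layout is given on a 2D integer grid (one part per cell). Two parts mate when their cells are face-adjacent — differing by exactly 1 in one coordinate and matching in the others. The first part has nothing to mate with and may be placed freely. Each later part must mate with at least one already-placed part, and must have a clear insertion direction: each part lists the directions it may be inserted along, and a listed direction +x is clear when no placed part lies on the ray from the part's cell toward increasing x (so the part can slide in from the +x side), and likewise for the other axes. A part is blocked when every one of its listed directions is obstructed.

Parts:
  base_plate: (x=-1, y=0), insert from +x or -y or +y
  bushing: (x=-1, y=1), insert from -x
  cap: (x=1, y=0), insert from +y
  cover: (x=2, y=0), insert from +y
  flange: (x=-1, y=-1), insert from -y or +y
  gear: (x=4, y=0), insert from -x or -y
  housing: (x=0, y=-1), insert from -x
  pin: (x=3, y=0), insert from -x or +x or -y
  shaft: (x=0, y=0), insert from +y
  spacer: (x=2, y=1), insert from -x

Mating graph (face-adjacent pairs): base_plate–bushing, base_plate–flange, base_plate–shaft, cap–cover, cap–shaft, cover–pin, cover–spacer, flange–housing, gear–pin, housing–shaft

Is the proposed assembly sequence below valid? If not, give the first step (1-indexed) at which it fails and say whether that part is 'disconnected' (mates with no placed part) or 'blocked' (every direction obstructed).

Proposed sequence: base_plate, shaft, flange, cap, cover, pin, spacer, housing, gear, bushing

1. base_plate@(-1, 0) [+x clear] — {base_plate}
2. shaft@(0, 0) [+y clear] — {base_plate, shaft}
3. flange@(-1, -1) [-y clear] — {base_plate, flange, shaft}
4. cap@(1, 0) [+y clear] — {base_plate, cap, flange, shaft}
5. cover@(2, 0) [+y clear] — {base_plate, cap, cover, flange, shaft}
6. pin@(3, 0) [+x clear] — {base_plate, cap, cover, flange, pin, shaft}
7. spacer@(2, 1) [-x clear] — {base_plate, cap, cover, flange, pin, shaft, spacer}
8. housing@(0, -1) — -x all obstructed ⇒ blocked

Invalid at step 8 (blocked)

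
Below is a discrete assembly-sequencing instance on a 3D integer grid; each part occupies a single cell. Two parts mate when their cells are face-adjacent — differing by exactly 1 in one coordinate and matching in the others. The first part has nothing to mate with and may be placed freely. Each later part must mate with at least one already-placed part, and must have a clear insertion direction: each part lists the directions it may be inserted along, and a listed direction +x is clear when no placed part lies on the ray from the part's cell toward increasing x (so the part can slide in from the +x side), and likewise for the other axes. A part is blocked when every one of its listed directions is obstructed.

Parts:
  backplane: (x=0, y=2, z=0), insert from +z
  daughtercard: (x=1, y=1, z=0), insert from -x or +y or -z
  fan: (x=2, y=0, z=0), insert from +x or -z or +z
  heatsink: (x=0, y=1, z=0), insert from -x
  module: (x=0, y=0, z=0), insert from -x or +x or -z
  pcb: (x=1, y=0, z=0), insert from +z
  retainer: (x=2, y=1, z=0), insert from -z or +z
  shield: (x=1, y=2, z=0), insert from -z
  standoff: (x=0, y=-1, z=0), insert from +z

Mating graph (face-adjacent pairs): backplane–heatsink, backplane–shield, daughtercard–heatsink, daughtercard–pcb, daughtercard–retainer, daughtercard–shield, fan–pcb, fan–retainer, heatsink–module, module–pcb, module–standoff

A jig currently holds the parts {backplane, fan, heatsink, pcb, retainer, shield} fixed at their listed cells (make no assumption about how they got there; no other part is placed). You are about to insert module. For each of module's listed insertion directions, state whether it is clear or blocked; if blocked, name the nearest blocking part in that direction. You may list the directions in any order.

-x: ray from module(0, 0, 0) has no placed part ⇒ clear
+x: nearest on ray is pcb@(1, 0, 0) ⇒ blocked
-z: ray from module(0, 0, 0) has no placed part ⇒ clear

+x: blocked by pcb; -x: clear; -z: clear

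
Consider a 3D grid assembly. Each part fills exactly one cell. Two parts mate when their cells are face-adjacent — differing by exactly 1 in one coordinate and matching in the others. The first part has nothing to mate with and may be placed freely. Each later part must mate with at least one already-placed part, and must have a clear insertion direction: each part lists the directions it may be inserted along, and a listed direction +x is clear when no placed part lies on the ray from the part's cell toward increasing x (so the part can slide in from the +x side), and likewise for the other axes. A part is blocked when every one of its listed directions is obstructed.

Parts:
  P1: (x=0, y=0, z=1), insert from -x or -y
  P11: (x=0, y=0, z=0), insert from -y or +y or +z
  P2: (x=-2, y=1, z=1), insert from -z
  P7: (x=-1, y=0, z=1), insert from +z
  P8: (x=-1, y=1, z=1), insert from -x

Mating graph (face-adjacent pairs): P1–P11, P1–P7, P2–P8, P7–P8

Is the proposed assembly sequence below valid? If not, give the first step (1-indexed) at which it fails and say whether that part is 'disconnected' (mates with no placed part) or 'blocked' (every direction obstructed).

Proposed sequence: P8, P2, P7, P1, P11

Valid

1. P8@(-1, 1, 1) [-x clear] — {P8}
2. P2@(-2, 1, 1) [-z clear] — {P2, P8}
3. P7@(-1, 0, 1) [+z clear] — {P2, P7, P8}
4. P1@(0, 0, 1) [-y clear] — {P1, P2, P7, P8}
5. P11@(0, 0, 0) [-y clear] — {P1, P11, P2, P7, P8}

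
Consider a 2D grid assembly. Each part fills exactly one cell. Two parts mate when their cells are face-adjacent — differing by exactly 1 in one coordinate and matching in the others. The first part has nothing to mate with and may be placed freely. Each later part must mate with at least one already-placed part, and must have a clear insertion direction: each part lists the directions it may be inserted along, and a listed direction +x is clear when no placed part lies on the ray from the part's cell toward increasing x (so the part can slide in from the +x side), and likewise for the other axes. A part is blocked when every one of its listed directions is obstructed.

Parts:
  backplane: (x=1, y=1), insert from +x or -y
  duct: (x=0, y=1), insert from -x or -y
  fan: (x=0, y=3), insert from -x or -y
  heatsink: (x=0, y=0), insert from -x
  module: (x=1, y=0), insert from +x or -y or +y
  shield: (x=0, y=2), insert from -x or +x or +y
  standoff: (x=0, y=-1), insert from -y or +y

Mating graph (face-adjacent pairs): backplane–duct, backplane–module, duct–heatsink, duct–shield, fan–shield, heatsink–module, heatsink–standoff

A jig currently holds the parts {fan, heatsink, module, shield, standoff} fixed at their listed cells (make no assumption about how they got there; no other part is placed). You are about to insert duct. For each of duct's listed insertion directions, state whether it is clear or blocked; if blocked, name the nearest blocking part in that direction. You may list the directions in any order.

-x: ray from duct(0, 1) has no placed part ⇒ clear
-y: nearest on ray is heatsink@(0, 0) ⇒ blocked

-x: clear; -y: blocked by heatsink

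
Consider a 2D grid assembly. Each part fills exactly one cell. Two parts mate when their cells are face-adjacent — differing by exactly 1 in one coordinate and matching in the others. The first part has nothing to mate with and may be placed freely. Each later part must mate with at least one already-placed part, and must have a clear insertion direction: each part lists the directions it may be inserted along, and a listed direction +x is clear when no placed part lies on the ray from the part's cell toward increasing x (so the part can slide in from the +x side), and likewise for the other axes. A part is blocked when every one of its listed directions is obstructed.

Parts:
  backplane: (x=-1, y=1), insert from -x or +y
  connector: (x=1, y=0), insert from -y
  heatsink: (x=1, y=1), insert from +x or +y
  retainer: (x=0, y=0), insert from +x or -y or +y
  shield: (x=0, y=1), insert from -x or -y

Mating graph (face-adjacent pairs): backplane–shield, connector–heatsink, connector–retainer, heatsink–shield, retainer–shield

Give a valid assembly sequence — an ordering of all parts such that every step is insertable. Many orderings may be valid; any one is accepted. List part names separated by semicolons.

1. connector@(1, 0) [-y clear] — {connector}
2. retainer@(0, 0) [-y clear] — {connector, retainer}
3. shield@(0, 1) [-x clear] — {connector, retainer, shield}
4. backplane@(-1, 1) [-x clear] — {backplane, connector, retainer, shield}
5. heatsink@(1, 1) [+x clear] — {backplane, connector, heatsink, retainer, shield}

connector; retainer; shield; backplane; heatsink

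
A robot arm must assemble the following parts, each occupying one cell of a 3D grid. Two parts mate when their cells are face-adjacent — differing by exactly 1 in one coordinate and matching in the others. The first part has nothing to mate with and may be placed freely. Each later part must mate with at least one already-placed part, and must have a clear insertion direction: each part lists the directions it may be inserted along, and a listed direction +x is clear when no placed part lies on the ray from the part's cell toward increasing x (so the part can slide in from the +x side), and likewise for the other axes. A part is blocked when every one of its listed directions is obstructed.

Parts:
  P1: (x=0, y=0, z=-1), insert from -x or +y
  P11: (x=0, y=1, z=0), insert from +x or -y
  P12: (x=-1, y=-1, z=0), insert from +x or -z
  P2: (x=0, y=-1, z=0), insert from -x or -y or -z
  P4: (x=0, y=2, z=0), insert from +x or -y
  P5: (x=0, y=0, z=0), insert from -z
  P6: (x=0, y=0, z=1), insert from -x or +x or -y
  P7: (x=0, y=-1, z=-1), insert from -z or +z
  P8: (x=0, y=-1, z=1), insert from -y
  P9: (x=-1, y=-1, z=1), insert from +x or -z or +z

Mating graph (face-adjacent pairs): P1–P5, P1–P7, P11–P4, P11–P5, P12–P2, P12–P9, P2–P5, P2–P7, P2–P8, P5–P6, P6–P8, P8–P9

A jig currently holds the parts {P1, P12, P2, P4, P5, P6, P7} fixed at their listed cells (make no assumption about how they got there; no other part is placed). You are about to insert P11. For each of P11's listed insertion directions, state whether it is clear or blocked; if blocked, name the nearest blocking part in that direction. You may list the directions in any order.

+x: clear; -y: blocked by P5

+x: ray from P11(0, 1, 0) has no placed part ⇒ clear
-y: nearest on ray is P5@(0, 0, 0) ⇒ blocked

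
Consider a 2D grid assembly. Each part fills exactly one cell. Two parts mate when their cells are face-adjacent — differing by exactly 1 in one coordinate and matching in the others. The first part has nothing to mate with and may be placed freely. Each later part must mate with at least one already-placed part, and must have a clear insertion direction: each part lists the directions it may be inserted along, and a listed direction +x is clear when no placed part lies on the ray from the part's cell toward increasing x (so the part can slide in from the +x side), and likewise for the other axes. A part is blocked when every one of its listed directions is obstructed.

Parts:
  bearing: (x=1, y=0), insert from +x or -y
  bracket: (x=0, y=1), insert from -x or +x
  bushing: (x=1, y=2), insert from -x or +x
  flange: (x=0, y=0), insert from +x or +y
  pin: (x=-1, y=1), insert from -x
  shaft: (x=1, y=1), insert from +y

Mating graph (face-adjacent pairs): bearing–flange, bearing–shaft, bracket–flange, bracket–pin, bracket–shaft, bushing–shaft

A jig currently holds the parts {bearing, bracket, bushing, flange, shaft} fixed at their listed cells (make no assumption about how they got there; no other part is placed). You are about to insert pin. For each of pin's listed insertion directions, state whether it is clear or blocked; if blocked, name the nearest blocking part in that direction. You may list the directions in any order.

-x: ray from pin(-1, 1) has no placed part ⇒ clear

-x: clear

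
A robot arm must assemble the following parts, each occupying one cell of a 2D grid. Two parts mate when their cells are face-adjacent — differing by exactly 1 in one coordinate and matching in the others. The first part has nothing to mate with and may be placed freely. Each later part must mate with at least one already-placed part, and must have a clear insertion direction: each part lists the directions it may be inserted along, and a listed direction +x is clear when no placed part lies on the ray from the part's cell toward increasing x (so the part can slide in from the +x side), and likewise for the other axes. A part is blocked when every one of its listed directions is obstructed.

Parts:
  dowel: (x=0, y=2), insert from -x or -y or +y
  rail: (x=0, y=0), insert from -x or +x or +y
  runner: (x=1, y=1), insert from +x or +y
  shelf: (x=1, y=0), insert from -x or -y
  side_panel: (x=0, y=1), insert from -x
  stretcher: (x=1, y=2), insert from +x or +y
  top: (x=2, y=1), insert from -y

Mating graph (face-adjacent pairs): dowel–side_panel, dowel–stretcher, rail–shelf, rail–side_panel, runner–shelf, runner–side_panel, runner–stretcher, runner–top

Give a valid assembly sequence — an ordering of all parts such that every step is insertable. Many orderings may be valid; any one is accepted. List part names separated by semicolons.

1. stretcher@(1, 2) [+x clear] — {stretcher}
2. dowel@(0, 2) [-x clear] — {dowel, stretcher}
3. side_panel@(0, 1) [-x clear] — {dowel, side_panel, stretcher}
4. rail@(0, 0) [-x clear] — {dowel, rail, side_panel, stretcher}
5. shelf@(1, 0) [-y clear] — {dowel, rail, shelf, side_panel, stretcher}
6. runner@(1, 1) [+x clear] — {dowel, rail, runner, shelf, side_panel, stretcher}
7. top@(2, 1) [-y clear] — {dowel, rail, runner, shelf, side_panel, stretcher, top}

stretcher; dowel; side_panel; rail; shelf; runner; top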